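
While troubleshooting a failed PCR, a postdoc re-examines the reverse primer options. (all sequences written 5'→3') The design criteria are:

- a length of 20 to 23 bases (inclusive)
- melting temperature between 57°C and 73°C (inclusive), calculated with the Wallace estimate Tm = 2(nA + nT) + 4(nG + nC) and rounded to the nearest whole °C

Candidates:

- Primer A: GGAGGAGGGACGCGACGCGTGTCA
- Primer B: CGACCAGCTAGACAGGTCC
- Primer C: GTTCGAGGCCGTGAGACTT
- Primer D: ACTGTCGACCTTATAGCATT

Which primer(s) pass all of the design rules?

None of the candidates satisfy all criteria.

Primer A (24 nt, A=5 T=2 G=12 C=5): length 24, outside 20–23 ✗; Tm = 2·7 + 4·17 = 82°C, outside 57–73°C ✗ — fails.
Primer B (19 nt, A=5 T=2 G=5 C=7): length 19, outside 20–23 ✗; Tm = 2·7 + 4·12 = 62°C ✓ — fails.
Primer C (19 nt, A=3 T=5 G=7 C=4): length 19, outside 20–23 ✗; Tm = 2·8 + 4·11 = 60°C ✓ — fails.
Primer D (20 nt, A=5 T=7 G=3 C=5): length 20 ✓; Tm = 2·12 + 4·8 = 56°C, outside 57–73°C ✗ — fails.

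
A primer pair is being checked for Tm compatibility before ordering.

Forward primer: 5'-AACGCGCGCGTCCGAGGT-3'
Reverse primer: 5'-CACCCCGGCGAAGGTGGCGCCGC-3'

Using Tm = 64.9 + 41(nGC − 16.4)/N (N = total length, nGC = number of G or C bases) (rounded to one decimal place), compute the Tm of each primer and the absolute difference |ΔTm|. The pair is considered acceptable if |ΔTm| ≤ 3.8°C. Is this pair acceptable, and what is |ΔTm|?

Forward: G+C = 13, N = 18 → Tm = 64.9 + 41·(13 − 16.4)/18 = 57.2°C.
Reverse: G+C = 19, N = 23 → Tm = 64.9 + 41·(19 − 16.4)/23 = 69.5°C.
|ΔTm| = |57.2 − 69.5| = 12.3°C, > 3.8°C.

|ΔTm| = 12.3°C; the pair is not acceptable.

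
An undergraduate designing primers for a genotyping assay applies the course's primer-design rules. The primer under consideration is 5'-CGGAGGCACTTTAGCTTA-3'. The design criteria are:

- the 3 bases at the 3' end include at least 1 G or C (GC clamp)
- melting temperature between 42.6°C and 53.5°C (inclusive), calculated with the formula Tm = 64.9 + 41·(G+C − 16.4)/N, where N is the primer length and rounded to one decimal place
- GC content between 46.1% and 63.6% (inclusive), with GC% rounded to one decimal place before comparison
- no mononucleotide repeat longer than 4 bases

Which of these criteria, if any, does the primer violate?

Base counts: A=4, T=5, G=5, C=4 (length 18).
GC clamp: 3' end TTA has 0 G/C, need ≥1 ✗
Tm: Tm = 64.9 + 41·(9 − 16.4)/18 = 48.0°C ✓
GC content: GC 9/18 = 50.0% ✓
homopolymer run: longest run = 3 ✓

Fails: GC clamp.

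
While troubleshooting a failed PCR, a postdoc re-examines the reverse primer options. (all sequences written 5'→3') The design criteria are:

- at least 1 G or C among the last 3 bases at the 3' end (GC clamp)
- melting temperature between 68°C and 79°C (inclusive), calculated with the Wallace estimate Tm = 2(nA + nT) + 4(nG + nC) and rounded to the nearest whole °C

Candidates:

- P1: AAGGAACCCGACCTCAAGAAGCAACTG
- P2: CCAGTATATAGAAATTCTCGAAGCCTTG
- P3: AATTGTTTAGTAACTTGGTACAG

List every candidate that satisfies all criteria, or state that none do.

P1 (27 nt, A=11 T=2 G=6 C=8): 3' end CTG has 2 G/C ✓; Tm = 2·13 + 4·14 = 82°C, outside 68–79°C ✗ — fails.
P2 (28 nt, A=9 T=8 G=5 C=6): 3' end TTG has 1 G/C ✓; Tm = 2·17 + 4·11 = 78°C ✓ — passes.
P3 (23 nt, A=7 T=9 G=5 C=2): 3' end CAG has 2 G/C ✓; Tm = 2·16 + 4·7 = 60°C, outside 68–79°C ✗ — fails.

P2 only.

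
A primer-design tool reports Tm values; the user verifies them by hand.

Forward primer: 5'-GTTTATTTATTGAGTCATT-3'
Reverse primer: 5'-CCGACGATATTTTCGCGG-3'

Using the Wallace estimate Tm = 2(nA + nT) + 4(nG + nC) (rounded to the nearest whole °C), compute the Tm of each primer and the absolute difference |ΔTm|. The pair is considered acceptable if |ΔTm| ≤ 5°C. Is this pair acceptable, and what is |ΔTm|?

|ΔTm| = 10°C; the pair is not acceptable.

Forward: A=4 T=11 G=3 C=1 → Tm = 2·15 + 4·4 = 46°C.
Reverse: A=3 T=5 G=5 C=5 → Tm = 2·8 + 4·10 = 56°C.
|ΔTm| = |46 − 56| = 10°C, > 5°C.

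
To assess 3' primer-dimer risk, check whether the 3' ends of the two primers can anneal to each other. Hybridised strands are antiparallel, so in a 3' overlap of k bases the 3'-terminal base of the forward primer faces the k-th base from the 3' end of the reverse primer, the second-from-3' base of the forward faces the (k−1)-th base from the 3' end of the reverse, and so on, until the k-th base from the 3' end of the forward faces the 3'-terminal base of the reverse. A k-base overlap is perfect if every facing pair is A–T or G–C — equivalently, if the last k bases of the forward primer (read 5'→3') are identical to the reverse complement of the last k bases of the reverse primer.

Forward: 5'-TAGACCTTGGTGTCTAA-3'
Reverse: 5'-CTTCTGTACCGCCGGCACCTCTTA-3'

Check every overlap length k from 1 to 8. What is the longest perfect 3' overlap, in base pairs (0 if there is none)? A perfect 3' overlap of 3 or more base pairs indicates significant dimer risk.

Longest perfect overlap: 3 complementary base pairs; significant dimer risk (threshold 3).

Last 8 bases (5'→3') — forward …GTGTCTAA, reverse …ACCTCTTA.
Reverse complement of the reverse primer's last 8 bases: TAAGAGGT; its first k bases are the reverse complement of the reverse primer's last k bases, so a perfect k-base overlap needs the forward primer's last k bases to equal them.
Comparing (forward last k vs required): k=1: A vs T ✗; k=2: AA vs TA ✗; k=3: TAA vs TAA ✓; k=4: CTAA vs TAAG ✗; k=5: TCTAA vs TAAGA ✗; k=6: GTCTAA vs TAAGAG ✗; k=7: TGTCTAA vs TAAGAGG ✗; k=8: GTGTCTAA vs TAAGAGGT ✗.
Only k = 3 is perfect, so the longest perfect 3' overlap is 3.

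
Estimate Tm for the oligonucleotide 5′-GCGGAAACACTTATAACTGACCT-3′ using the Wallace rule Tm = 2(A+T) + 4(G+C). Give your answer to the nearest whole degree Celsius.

66°C

Base counts: A=8, T=5, G=4, C=6 (length 23).
Tm = 2·(8+5) + 4·(4+6) = 2·13 + 4·10 = 26 + 40 = 66°C.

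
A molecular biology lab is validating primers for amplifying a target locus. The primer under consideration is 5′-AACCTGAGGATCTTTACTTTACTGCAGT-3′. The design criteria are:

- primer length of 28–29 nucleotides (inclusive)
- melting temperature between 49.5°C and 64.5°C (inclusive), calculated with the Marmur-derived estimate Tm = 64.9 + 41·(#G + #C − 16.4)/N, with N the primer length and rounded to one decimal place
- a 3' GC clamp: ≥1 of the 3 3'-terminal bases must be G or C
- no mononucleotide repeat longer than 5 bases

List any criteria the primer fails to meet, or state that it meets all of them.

Meets all criteria.

Base counts: A=7, T=10, G=5, C=6 (length 28).
length: length 28 ✓
Tm: Tm = 64.9 + 41·(11 − 16.4)/28 = 57.0°C ✓
GC clamp: 3' end AGT has 1 G/C ✓
homopolymer run: longest run = 3 ✓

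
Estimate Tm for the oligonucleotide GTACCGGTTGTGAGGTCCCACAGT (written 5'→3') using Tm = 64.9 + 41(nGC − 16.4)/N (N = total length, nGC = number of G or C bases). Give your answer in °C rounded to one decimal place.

60.8°C

Base counts: A=4, T=6, G=8, C=6; G+C = 14, N = 24.
Tm = 64.9 + 41·(14 − 16.4)/24 = 64.9 + -98.40/24 = 60.8°C.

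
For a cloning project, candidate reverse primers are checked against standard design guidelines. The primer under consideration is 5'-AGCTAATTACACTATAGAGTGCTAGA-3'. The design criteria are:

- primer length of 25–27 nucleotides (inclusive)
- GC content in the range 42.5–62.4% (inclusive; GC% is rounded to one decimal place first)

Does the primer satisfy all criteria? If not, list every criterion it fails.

Base counts: A=10, T=7, G=5, C=4 (length 26).
length: length 26 ✓
GC content: GC 9/26 = 34.6%, outside 42.5–62.4% ✗

Fails: GC content.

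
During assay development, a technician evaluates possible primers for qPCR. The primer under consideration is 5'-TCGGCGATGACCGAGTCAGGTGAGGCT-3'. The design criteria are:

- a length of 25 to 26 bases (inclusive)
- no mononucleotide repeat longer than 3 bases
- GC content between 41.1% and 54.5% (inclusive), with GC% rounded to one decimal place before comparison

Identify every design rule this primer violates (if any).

Base counts: A=5, T=5, G=11, C=6 (length 27).
length: length 27, outside 25–26 ✗
homopolymer run: longest run = 2 ✓
GC content: GC 17/27 = 63.0%, outside 41.1–54.5% ✗

Fails: length, GC content.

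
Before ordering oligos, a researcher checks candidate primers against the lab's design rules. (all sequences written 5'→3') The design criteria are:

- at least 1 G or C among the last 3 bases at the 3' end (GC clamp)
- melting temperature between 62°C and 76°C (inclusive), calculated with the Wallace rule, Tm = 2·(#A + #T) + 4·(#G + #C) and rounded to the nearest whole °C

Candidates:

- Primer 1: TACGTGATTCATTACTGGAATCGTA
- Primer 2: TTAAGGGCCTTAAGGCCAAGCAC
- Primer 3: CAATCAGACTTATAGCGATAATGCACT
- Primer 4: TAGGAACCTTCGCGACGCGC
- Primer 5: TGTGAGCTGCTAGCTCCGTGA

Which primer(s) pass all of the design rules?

Primer 1, Primer 2, Primer 3, Primer 4 and Primer 5.

Primer 1 (25 nt, A=7 T=9 G=5 C=4): 3' end GTA has 1 G/C ✓; Tm = 2·16 + 4·9 = 68°C ✓ — passes.
Primer 2 (23 nt, A=7 T=4 G=6 C=6): 3' end CAC has 2 G/C ✓; Tm = 2·11 + 4·12 = 70°C ✓ — passes.
Primer 3 (27 nt, A=10 T=7 G=4 C=6): 3' end ACT has 1 G/C ✓; Tm = 2·17 + 4·10 = 74°C ✓ — passes.
Primer 4 (20 nt, A=4 T=3 G=6 C=7): 3' end CGC has 3 G/C ✓; Tm = 2·7 + 4·13 = 66°C ✓ — passes.
Primer 5 (21 nt, A=3 T=6 G=7 C=5): 3' end TGA has 1 G/C ✓; Tm = 2·9 + 4·12 = 66°C ✓ — passes.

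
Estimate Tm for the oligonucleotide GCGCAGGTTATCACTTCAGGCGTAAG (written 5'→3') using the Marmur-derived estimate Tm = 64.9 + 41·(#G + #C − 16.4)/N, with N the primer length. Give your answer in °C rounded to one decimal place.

61.1°C

Base counts: A=6, T=6, G=8, C=6; G+C = 14, N = 26.
Tm = 64.9 + 41·(14 − 16.4)/26 = 64.9 + -98.40/26 = 61.1°C.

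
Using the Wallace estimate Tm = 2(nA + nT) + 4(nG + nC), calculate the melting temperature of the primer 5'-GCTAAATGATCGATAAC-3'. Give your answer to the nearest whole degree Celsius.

46°C

Base counts: A=7, T=4, G=3, C=3 (length 17).
Tm = 2·(7+4) + 4·(3+3) = 2·11 + 4·6 = 22 + 24 = 46°C.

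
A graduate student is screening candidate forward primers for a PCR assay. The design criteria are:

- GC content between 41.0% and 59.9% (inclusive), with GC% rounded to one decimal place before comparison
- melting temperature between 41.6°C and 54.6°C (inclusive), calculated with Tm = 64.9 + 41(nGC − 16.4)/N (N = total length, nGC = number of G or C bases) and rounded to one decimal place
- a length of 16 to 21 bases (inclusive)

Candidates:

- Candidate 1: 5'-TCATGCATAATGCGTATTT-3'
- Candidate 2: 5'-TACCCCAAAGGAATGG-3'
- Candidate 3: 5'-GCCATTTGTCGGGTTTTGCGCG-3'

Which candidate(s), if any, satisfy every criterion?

Candidate 2 only.

Candidate 1 (19 nt, A=5 T=8 G=3 C=3): GC 6/19 = 31.6%, outside 41.0–59.9% ✗; Tm = 64.9 + 41·(6 − 16.4)/19 = 42.5°C ✓; length 19 ✓ — fails.
Candidate 2 (16 nt, A=6 T=2 G=4 C=4): GC 8/16 = 50.0% ✓; Tm = 64.9 + 41·(8 − 16.4)/16 = 43.4°C ✓; length 16 ✓ — passes.
Candidate 3 (22 nt, A=1 T=8 G=8 C=5): GC 13/22 = 59.1% ✓; Tm = 64.9 + 41·(13 − 16.4)/22 = 58.6°C, outside 41.6–54.6°C ✗; length 22, outside 16–21 ✗ — fails.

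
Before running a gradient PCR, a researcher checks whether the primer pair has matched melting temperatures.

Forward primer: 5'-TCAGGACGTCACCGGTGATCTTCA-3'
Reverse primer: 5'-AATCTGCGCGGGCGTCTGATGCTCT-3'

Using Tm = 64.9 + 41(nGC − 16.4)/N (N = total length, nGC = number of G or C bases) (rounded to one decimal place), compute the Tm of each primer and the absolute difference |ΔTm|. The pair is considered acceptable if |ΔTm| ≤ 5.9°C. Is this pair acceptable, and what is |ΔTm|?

Forward: G+C = 13, N = 24 → Tm = 64.9 + 41·(13 − 16.4)/24 = 59.1°C.
Reverse: G+C = 15, N = 25 → Tm = 64.9 + 41·(15 − 16.4)/25 = 62.6°C.
|ΔTm| = |59.1 − 62.6| = 3.5°C, ≤ 5.9°C.

|ΔTm| = 3.5°C; the pair is acceptable.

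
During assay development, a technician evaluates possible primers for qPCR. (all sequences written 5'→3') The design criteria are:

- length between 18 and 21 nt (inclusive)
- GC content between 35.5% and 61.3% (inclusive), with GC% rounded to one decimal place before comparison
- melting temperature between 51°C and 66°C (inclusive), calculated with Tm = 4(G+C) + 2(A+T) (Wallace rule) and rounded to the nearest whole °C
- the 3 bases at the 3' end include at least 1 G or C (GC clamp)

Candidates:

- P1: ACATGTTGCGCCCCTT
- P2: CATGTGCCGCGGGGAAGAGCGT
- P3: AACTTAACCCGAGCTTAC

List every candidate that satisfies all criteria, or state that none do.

P1 (16 nt, A=2 T=5 G=3 C=6): length 16, outside 18–21 ✗; GC 9/16 = 56.3% ✓; Tm = 2·7 + 4·9 = 50°C, outside 51–66°C ✗; 3' end CTT has 1 G/C ✓ — fails.
P2 (22 nt, A=4 T=3 G=10 C=5): length 22, outside 18–21 ✗; GC 15/22 = 68.2%, outside 35.5–61.3% ✗; Tm = 2·7 + 4·15 = 74°C, outside 51–66°C ✗; 3' end CGT has 2 G/C ✓ — fails.
P3 (18 nt, A=6 T=4 G=2 C=6): length 18 ✓; GC 8/18 = 44.4% ✓; Tm = 2·10 + 4·8 = 52°C ✓; 3' end TAC has 1 G/C ✓ — passes.

P3 only.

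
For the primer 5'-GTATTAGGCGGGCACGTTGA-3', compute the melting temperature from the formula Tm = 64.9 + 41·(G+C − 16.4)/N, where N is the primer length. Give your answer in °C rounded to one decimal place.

53.8°C

Base counts: A=4, T=5, G=8, C=3; G+C = 11, N = 20.
Tm = 64.9 + 41·(11 − 16.4)/20 = 64.9 + -221.40/20 = 53.8°C.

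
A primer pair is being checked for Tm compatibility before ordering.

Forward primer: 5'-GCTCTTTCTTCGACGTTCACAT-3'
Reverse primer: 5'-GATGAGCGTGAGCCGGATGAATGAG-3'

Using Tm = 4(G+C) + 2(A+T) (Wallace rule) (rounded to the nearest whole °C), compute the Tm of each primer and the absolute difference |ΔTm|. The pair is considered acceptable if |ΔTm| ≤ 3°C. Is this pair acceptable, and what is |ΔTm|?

Forward: A=3 T=9 G=3 C=7 → Tm = 2·12 + 4·10 = 64°C.
Reverse: A=7 T=4 G=11 C=3 → Tm = 2·11 + 4·14 = 78°C.
|ΔTm| = |64 − 78| = 14°C, > 3°C.

|ΔTm| = 14°C; the pair is not acceptable.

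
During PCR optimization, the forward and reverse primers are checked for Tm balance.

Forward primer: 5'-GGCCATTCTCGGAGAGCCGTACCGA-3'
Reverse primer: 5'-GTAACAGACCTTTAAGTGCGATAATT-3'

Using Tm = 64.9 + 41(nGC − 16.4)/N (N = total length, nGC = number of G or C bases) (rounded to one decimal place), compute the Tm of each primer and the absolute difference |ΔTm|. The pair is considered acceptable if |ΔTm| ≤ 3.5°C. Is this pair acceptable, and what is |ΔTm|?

|ΔTm| = 11.0°C; the pair is not acceptable.

Forward: G+C = 16, N = 25 → Tm = 64.9 + 41·(16 − 16.4)/25 = 64.2°C.
Reverse: G+C = 9, N = 26 → Tm = 64.9 + 41·(9 − 16.4)/26 = 53.2°C.
|ΔTm| = |64.2 − 53.2| = 11.0°C, > 3.5°C.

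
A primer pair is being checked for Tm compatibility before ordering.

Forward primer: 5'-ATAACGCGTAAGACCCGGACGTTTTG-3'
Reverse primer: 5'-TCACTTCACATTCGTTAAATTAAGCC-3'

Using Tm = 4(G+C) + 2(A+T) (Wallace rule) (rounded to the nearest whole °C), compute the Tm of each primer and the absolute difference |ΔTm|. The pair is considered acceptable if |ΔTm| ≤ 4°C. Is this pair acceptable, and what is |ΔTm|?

|ΔTm| = 8°C; the pair is not acceptable.

Forward: A=7 T=6 G=7 C=6 → Tm = 2·13 + 4·13 = 78°C.
Reverse: A=8 T=9 G=2 C=7 → Tm = 2·17 + 4·9 = 70°C.
|ΔTm| = |78 − 70| = 8°C, > 4°C.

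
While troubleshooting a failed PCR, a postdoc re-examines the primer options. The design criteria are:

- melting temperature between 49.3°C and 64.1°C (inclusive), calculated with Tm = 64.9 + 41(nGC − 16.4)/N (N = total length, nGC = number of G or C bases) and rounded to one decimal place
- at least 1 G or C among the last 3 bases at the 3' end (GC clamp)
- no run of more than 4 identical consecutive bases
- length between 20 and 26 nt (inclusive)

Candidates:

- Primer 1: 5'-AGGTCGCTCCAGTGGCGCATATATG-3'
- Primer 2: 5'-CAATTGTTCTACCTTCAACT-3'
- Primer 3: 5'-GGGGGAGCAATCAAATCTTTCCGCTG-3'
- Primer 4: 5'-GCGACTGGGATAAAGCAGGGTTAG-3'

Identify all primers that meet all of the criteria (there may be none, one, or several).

Primer 1 and Primer 4.

Primer 1 (25 nt, A=5 T=6 G=8 C=6): Tm = 64.9 + 41·(14 − 16.4)/25 = 61.0°C ✓; 3' end ATG has 1 G/C ✓; longest run = 2 ✓; length 25 ✓ — passes.
Primer 2 (20 nt, A=5 T=8 G=1 C=6): Tm = 64.9 + 41·(7 − 16.4)/20 = 45.6°C, outside 49.3–64.1°C ✗; 3' end ACT has 1 G/C ✓; longest run = 2 ✓; length 20 ✓ — fails.
Primer 3 (26 nt, A=6 T=6 G=8 C=6): Tm = 64.9 + 41·(14 − 16.4)/26 = 61.1°C ✓; 3' end CTG has 2 G/C ✓; longest run = 5, exceeds 4 ✗; length 26 ✓ — fails.
Primer 4 (24 nt, A=7 T=4 G=10 C=3): Tm = 64.9 + 41·(13 − 16.4)/24 = 59.1°C ✓; 3' end TAG has 1 G/C ✓; longest run = 3 ✓; length 24 ✓ — passes.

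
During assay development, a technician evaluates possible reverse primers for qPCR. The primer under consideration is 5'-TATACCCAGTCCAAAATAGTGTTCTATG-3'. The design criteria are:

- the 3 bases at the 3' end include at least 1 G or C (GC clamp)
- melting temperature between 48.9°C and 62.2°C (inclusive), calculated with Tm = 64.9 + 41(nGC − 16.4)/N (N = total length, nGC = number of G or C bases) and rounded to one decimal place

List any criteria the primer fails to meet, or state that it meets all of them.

Base counts: A=9, T=9, G=4, C=6 (length 28).
GC clamp: 3' end ATG has 1 G/C ✓
Tm: Tm = 64.9 + 41·(10 − 16.4)/28 = 55.5°C ✓

Meets all criteria.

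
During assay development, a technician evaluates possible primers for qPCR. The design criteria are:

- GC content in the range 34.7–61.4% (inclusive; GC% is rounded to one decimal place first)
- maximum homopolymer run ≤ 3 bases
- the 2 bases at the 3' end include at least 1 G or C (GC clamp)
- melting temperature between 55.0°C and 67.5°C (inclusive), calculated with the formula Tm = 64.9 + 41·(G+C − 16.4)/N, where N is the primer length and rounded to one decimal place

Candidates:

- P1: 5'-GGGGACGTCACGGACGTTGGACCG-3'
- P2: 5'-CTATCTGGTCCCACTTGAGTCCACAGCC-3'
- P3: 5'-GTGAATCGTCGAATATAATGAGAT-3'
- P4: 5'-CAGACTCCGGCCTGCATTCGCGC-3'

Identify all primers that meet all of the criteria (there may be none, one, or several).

P2 only.

P1 (24 nt, A=4 T=3 G=11 C=6): GC 17/24 = 70.8%, outside 34.7–61.4% ✗; longest run = 4, exceeds 3 ✗; 3' end CG has 2 G/C ✓; Tm = 64.9 + 41·(17 − 16.4)/24 = 65.9°C ✓ — fails.
P2 (28 nt, A=5 T=7 G=5 C=11): GC 16/28 = 57.1% ✓; longest run = 3 ✓; 3' end CC has 2 G/C ✓; Tm = 64.9 + 41·(16 − 16.4)/28 = 64.3°C ✓ — passes.
P3 (24 nt, A=9 T=7 G=6 C=2): GC 8/24 = 33.3%, outside 34.7–61.4% ✗; longest run = 2 ✓; 3' end AT has 0 G/C, need ≥1 ✗; Tm = 64.9 + 41·(8 − 16.4)/24 = 50.6°C, outside 55.0–67.5°C ✗ — fails.
P4 (23 nt, A=3 T=4 G=6 C=10): GC 16/23 = 69.6%, outside 34.7–61.4% ✗; longest run = 2 ✓; 3' end GC has 2 G/C ✓; Tm = 64.9 + 41·(16 − 16.4)/23 = 64.2°C ✓ — fails.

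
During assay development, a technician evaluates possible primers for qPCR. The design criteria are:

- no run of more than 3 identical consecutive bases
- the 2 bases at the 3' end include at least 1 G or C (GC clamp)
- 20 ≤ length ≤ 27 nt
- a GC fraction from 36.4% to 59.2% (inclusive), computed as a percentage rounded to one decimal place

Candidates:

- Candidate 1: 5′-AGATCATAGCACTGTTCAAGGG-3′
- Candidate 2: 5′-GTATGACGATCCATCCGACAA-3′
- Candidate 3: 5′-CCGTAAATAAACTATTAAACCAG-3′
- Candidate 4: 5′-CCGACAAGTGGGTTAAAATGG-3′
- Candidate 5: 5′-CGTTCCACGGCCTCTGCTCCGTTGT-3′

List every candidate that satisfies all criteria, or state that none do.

Candidate 1 (22 nt, A=7 T=5 G=6 C=4): longest run = 3 ✓; 3' end GG has 2 G/C ✓; length 22 ✓; GC 10/22 = 45.5% ✓ — passes.
Candidate 2 (21 nt, A=7 T=4 G=4 C=6): longest run = 2 ✓; 3' end AA has 0 G/C, need ≥1 ✗; length 21 ✓; GC 10/21 = 47.6% ✓ — fails.
Candidate 3 (23 nt, A=11 T=5 G=2 C=5): longest run = 3 ✓; 3' end AG has 1 G/C ✓; length 23 ✓; GC 7/23 = 30.4%, outside 36.4–59.2% ✗ — fails.
Candidate 4 (21 nt, A=7 T=4 G=7 C=3): longest run = 4, exceeds 3 ✗; 3' end GG has 2 G/C ✓; length 21 ✓; GC 10/21 = 47.6% ✓ — fails.
Candidate 5 (25 nt, A=1 T=8 G=6 C=10): longest run = 2 ✓; 3' end GT has 1 G/C ✓; length 25 ✓; GC 16/25 = 64.0%, outside 36.4–59.2% ✗ — fails.

Candidate 1 only.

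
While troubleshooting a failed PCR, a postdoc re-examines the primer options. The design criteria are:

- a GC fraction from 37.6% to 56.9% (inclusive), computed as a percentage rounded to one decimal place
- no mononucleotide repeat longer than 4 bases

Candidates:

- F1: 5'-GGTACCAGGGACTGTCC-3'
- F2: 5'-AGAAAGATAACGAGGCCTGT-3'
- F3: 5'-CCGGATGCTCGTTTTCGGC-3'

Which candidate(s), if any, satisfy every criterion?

F2 only.

F1 (17 nt, A=3 T=3 G=6 C=5): GC 11/17 = 64.7%, outside 37.6–56.9% ✗; longest run = 3 ✓ — fails.
F2 (20 nt, A=8 T=3 G=6 C=3): GC 9/20 = 45.0% ✓; longest run = 3 ✓ — passes.
F3 (19 nt, A=1 T=6 G=6 C=6): GC 12/19 = 63.2%, outside 37.6–56.9% ✗; longest run = 4 ✓ — fails.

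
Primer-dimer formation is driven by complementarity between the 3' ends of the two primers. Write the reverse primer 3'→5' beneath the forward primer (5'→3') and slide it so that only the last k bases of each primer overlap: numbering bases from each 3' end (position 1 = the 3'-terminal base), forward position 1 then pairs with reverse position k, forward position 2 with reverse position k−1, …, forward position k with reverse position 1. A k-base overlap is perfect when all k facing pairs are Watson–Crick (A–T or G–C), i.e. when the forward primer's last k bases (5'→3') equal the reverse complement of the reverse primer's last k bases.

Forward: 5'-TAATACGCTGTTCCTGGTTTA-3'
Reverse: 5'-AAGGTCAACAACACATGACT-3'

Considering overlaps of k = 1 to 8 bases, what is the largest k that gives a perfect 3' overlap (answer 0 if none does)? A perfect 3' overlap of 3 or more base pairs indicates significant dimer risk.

Last 8 bases (5'→3') — forward …CTGGTTTA, reverse …ACATGACT.
Reverse complement of the reverse primer's last 8 bases: AGTCATGT; its first k bases are the reverse complement of the reverse primer's last k bases, so a perfect k-base overlap needs the forward primer's last k bases to equal them.
Comparing (forward last k vs required): k=1: A vs A ✓; k=2: TA vs AG ✗; k=3: TTA vs AGT ✗; k=4: TTTA vs AGTC ✗; k=5: GTTTA vs AGTCA ✗; k=6: GGTTTA vs AGTCAT ✗; k=7: TGGTTTA vs AGTCATG ✗; k=8: CTGGTTTA vs AGTCATGT ✗.
Only k = 1 is perfect, so the longest perfect 3' overlap is 1.

Longest perfect overlap: 1 complementary base pair; below the dimer-risk threshold (threshold 3).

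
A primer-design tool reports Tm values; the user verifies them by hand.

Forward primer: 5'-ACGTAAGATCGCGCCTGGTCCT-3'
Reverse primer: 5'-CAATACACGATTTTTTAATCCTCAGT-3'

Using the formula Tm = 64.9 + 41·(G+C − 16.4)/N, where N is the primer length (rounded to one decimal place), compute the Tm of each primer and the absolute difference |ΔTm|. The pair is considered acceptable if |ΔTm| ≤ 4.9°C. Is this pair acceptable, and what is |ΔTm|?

|ΔTm| = 6.9°C; the pair is not acceptable.

Forward: G+C = 13, N = 22 → Tm = 64.9 + 41·(13 − 16.4)/22 = 58.6°C.
Reverse: G+C = 8, N = 26 → Tm = 64.9 + 41·(8 − 16.4)/26 = 51.7°C.
|ΔTm| = |58.6 − 51.7| = 6.9°C, > 4.9°C.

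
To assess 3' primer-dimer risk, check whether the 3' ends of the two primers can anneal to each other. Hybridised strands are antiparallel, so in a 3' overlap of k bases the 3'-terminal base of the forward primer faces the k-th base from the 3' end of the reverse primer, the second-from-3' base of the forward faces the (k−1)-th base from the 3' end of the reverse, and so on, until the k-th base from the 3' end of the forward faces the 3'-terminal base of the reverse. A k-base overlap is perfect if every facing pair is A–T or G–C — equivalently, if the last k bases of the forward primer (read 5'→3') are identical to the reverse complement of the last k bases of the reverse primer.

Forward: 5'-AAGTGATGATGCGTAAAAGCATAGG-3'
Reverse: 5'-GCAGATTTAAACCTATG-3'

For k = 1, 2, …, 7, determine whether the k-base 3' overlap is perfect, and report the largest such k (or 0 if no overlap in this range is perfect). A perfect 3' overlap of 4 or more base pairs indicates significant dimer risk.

Longest perfect overlap: 6 complementary base pairs; significant dimer risk (threshold 4).

Last 7 bases (5'→3') — forward …GCATAGG, reverse …ACCTATG.
Reverse complement of the reverse primer's last 7 bases: CATAGGT; its first k bases are the reverse complement of the reverse primer's last k bases, so a perfect k-base overlap needs the forward primer's last k bases to equal them.
Comparing (forward last k vs required): k=1: G vs C ✗; k=2: GG vs CA ✗; k=3: AGG vs CAT ✗; k=4: TAGG vs CATA ✗; k=5: ATAGG vs CATAG ✗; k=6: CATAGG vs CATAGG ✓; k=7: GCATAGG vs CATAGGT ✗.
Only k = 6 is perfect, so the longest perfect 3' overlap is 6.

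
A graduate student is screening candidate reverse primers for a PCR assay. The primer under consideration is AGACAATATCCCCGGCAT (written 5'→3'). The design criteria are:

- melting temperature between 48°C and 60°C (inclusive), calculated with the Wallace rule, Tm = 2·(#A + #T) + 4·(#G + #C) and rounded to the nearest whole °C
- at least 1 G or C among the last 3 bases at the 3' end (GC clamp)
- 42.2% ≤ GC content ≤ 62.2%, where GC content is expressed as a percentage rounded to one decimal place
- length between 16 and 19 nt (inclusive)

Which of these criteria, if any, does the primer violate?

Base counts: A=6, T=3, G=3, C=6 (length 18).
Tm: Tm = 2·9 + 4·9 = 54°C ✓
GC clamp: 3' end CAT has 1 G/C ✓
GC content: GC 9/18 = 50.0% ✓
length: length 18 ✓

Meets all criteria.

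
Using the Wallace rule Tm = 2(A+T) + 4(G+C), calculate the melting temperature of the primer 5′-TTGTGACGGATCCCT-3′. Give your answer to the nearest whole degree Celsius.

Base counts: A=2, T=5, G=4, C=4 (length 15).
Tm = 2·(2+5) + 4·(4+4) = 2·7 + 4·8 = 14 + 32 = 46°C.

46°C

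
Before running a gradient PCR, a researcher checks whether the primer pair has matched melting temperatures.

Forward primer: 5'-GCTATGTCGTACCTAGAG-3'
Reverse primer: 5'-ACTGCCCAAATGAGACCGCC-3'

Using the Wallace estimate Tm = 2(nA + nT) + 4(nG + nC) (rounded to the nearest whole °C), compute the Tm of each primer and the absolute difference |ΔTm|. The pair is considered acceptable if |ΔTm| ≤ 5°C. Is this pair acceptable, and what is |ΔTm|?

|ΔTm| = 10°C; the pair is not acceptable.

Forward: A=4 T=5 G=5 C=4 → Tm = 2·9 + 4·9 = 54°C.
Reverse: A=6 T=2 G=4 C=8 → Tm = 2·8 + 4·12 = 64°C.
|ΔTm| = |54 − 64| = 10°C, > 5°C.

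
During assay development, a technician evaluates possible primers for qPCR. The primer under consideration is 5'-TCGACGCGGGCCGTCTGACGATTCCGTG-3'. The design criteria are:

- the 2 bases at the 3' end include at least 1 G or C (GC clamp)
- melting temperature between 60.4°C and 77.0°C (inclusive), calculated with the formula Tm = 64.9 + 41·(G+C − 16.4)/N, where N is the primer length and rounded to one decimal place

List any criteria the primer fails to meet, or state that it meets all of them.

Meets all criteria.

Base counts: A=3, T=6, G=10, C=9 (length 28).
GC clamp: 3' end TG has 1 G/C ✓
Tm: Tm = 64.9 + 41·(19 − 16.4)/28 = 68.7°C ✓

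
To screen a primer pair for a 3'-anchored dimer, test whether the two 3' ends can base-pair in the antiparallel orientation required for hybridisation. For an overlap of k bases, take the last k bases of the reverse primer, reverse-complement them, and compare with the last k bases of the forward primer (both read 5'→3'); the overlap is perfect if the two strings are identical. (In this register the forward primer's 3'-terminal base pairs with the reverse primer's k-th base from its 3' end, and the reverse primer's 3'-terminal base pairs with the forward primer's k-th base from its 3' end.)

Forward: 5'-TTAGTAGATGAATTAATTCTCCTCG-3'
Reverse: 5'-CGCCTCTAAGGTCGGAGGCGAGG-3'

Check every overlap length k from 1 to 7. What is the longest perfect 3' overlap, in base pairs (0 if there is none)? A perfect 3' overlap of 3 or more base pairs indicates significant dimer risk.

Last 7 bases (5'→3') — forward …CTCCTCG, reverse …GGCGAGG.
Reverse complement of the reverse primer's last 7 bases: CCTCGCC; its first k bases are the reverse complement of the reverse primer's last k bases, so a perfect k-base overlap needs the forward primer's last k bases to equal them.
Comparing (forward last k vs required): k=1: G vs C ✗; k=2: CG vs CC ✗; k=3: TCG vs CCT ✗; k=4: CTCG vs CCTC ✗; k=5: CCTCG vs CCTCG ✓; k=6: TCCTCG vs CCTCGC ✗; k=7: CTCCTCG vs CCTCGCC ✗.
Only k = 5 is perfect, so the longest perfect 3' overlap is 5.

Longest perfect overlap: 5 complementary base pairs; significant dimer risk (threshold 3).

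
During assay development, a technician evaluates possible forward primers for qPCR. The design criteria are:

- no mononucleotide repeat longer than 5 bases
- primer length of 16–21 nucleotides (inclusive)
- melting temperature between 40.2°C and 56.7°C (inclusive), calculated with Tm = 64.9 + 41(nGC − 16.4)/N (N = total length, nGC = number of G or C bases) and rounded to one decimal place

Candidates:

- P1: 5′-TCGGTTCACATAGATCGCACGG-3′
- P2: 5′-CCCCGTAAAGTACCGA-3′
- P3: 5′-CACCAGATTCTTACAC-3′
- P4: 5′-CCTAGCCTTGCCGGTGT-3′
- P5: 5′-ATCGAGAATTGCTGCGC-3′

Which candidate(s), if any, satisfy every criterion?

P2, P3, P4 and P5.

P1 (22 nt, A=5 T=5 G=6 C=6): longest run = 2 ✓; length 22, outside 16–21 ✗; Tm = 64.9 + 41·(12 − 16.4)/22 = 56.7°C ✓ — fails.
P2 (16 nt, A=5 T=2 G=3 C=6): longest run = 4 ✓; length 16 ✓; Tm = 64.9 + 41·(9 − 16.4)/16 = 45.9°C ✓ — passes.
P3 (16 nt, A=5 T=4 G=1 C=6): longest run = 2 ✓; length 16 ✓; Tm = 64.9 + 41·(7 − 16.4)/16 = 40.8°C ✓ — passes.
P4 (17 nt, A=1 T=5 G=5 C=6): longest run = 2 ✓; length 17 ✓; Tm = 64.9 + 41·(11 − 16.4)/17 = 51.9°C ✓ — passes.
P5 (17 nt, A=4 T=4 G=5 C=4): longest run = 2 ✓; length 17 ✓; Tm = 64.9 + 41·(9 − 16.4)/17 = 47.1°C ✓ — passes.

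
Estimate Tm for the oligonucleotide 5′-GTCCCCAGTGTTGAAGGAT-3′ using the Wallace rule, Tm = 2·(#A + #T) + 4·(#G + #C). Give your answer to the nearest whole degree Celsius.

Base counts: A=4, T=5, G=6, C=4 (length 19).
Tm = 2·(4+5) + 4·(6+4) = 2·9 + 4·10 = 18 + 40 = 58°C.

58°C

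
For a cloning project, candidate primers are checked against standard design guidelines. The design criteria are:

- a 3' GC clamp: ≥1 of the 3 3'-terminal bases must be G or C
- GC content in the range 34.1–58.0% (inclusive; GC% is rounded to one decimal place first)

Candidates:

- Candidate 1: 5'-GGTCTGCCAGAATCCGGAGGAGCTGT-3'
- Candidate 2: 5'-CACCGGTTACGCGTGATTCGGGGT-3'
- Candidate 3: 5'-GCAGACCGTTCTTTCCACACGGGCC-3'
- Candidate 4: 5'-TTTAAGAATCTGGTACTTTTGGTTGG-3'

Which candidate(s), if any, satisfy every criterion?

Candidate 4 only.

Candidate 1 (26 nt, A=5 T=5 G=10 C=6): 3' end TGT has 1 G/C ✓; GC 16/26 = 61.5%, outside 34.1–58.0% ✗ — fails.
Candidate 2 (24 nt, A=3 T=6 G=9 C=6): 3' end GGT has 2 G/C ✓; GC 15/24 = 62.5%, outside 34.1–58.0% ✗ — fails.
Candidate 3 (25 nt, A=4 T=5 G=6 C=10): 3' end GCC has 3 G/C ✓; GC 16/25 = 64.0%, outside 34.1–58.0% ✗ — fails.
Candidate 4 (26 nt, A=5 T=12 G=7 C=2): 3' end TGG has 2 G/C ✓; GC 9/26 = 34.6% ✓ — passes.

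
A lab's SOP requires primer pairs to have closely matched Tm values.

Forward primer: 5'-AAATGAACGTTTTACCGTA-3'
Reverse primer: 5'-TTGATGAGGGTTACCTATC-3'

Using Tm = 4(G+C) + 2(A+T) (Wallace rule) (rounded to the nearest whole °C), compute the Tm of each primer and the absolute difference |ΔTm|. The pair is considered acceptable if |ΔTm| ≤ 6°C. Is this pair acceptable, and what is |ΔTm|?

Forward: A=7 T=6 G=3 C=3 → Tm = 2·13 + 4·6 = 50°C.
Reverse: A=4 T=7 G=5 C=3 → Tm = 2·11 + 4·8 = 54°C.
|ΔTm| = |50 − 54| = 4°C, ≤ 6°C.

|ΔTm| = 4°C; the pair is acceptable.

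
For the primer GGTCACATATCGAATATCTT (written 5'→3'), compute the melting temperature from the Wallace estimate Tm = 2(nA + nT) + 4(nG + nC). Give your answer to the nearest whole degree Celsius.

Base counts: A=6, T=7, G=3, C=4 (length 20).
Tm = 2·(6+7) + 4·(3+4) = 2·13 + 4·7 = 26 + 28 = 54°C.

54°C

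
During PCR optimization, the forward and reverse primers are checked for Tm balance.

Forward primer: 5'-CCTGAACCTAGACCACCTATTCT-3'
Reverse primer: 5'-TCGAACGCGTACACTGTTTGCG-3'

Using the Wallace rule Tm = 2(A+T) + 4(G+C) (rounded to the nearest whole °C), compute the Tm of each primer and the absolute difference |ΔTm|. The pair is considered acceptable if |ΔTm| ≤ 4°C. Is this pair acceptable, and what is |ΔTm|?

|ΔTm| = 0°C; the pair is acceptable.

Forward: A=6 T=6 G=2 C=9 → Tm = 2·12 + 4·11 = 68°C.
Reverse: A=4 T=6 G=6 C=6 → Tm = 2·10 + 4·12 = 68°C.
|ΔTm| = |68 − 68| = 0°C, ≤ 4°C.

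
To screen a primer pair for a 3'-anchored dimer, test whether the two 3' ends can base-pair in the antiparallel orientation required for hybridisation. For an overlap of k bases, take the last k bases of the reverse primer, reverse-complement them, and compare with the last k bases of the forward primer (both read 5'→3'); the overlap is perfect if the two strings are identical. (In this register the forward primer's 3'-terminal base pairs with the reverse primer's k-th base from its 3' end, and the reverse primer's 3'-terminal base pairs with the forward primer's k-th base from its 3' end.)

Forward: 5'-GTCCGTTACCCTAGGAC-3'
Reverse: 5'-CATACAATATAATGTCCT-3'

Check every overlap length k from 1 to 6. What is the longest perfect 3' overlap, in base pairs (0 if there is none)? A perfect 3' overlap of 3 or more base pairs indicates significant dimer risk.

Longest perfect overlap: 5 complementary base pairs; significant dimer risk (threshold 3).

Last 6 bases (5'→3') — forward …TAGGAC, reverse …TGTCCT.
Reverse complement of the reverse primer's last 6 bases: AGGACA; its first k bases are the reverse complement of the reverse primer's last k bases, so a perfect k-base overlap needs the forward primer's last k bases to equal them.
Comparing (forward last k vs required): k=1: C vs A ✗; k=2: AC vs AG ✗; k=3: GAC vs AGG ✗; k=4: GGAC vs AGGA ✗; k=5: AGGAC vs AGGAC ✓; k=6: TAGGAC vs AGGACA ✗.
Only k = 5 is perfect, so the longest perfect 3' overlap is 5.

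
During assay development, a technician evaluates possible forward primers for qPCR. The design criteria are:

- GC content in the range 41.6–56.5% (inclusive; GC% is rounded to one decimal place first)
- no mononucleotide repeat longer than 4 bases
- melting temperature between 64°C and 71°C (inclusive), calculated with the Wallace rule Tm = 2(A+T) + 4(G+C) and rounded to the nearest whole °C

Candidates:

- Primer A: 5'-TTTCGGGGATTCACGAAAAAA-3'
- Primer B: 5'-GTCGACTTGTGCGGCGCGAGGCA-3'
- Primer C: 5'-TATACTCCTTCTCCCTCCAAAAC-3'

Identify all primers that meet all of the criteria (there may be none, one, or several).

Primer A (21 nt, A=8 T=5 G=5 C=3): GC 8/21 = 38.1%, outside 41.6–56.5% ✗; longest run = 6, exceeds 4 ✗; Tm = 2·13 + 4·8 = 58°C, outside 64–71°C ✗ — fails.
Primer B (23 nt, A=3 T=4 G=10 C=6): GC 16/23 = 69.6%, outside 41.6–56.5% ✗; longest run = 2 ✓; Tm = 2·7 + 4·16 = 78°C, outside 64–71°C ✗ — fails.
Primer C (23 nt, A=6 T=7 G=0 C=10): GC 10/23 = 43.5% ✓; longest run = 4 ✓; Tm = 2·13 + 4·10 = 66°C ✓ — passes.

Primer C only.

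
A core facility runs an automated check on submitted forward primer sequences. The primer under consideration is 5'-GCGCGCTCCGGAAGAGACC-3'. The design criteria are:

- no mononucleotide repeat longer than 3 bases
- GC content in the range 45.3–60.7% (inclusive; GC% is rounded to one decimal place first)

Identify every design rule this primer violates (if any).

Fails: GC content.

Base counts: A=4, T=1, G=7, C=7 (length 19).
homopolymer run: longest run = 2 ✓
GC content: GC 14/19 = 73.7%, outside 45.3–60.7% ✗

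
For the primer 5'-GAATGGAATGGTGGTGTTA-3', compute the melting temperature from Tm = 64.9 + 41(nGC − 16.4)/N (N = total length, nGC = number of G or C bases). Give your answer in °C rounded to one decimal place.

Base counts: A=5, T=6, G=8, C=0; G+C = 8, N = 19.
Tm = 64.9 + 41·(8 − 16.4)/19 = 64.9 + -344.40/19 = 46.8°C.

46.8°C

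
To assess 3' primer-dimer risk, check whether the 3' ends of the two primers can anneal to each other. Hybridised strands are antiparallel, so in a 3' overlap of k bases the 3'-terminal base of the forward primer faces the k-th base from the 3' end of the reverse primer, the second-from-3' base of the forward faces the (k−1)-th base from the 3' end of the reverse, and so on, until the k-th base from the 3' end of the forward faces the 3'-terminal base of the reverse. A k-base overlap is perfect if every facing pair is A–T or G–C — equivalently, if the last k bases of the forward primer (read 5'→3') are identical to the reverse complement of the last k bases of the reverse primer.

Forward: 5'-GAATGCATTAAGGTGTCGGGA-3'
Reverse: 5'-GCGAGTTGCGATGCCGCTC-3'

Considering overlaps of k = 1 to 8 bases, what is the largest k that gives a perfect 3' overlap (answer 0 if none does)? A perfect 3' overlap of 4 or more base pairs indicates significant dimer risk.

Last 8 bases (5'→3') — forward …TGTCGGGA, reverse …TGCCGCTC.
Reverse complement of the reverse primer's last 8 bases: GAGCGGCA; its first k bases are the reverse complement of the reverse primer's last k bases, so a perfect k-base overlap needs the forward primer's last k bases to equal them.
Comparing (forward last k vs required): k=1: A vs G ✗; k=2: GA vs GA ✓; k=3: GGA vs GAG ✗; k=4: GGGA vs GAGC ✗; k=5: CGGGA vs GAGCG ✗; k=6: TCGGGA vs GAGCGG ✗; k=7: GTCGGGA vs GAGCGGC ✗; k=8: TGTCGGGA vs GAGCGGCA ✗.
Only k = 2 is perfect, so the longest perfect 3' overlap is 2.

Longest perfect overlap: 2 complementary base pairs; below the dimer-risk threshold (threshold 4).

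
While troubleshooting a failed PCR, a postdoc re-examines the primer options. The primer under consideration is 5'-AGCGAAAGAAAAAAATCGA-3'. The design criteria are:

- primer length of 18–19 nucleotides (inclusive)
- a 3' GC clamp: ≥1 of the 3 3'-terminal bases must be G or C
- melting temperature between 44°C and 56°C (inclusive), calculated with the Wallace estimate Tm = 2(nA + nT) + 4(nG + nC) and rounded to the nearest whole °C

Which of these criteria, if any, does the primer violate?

Base counts: A=12, T=1, G=4, C=2 (length 19).
length: length 19 ✓
GC clamp: 3' end CGA has 2 G/C ✓
Tm: Tm = 2·13 + 4·6 = 50°C ✓

Meets all criteria.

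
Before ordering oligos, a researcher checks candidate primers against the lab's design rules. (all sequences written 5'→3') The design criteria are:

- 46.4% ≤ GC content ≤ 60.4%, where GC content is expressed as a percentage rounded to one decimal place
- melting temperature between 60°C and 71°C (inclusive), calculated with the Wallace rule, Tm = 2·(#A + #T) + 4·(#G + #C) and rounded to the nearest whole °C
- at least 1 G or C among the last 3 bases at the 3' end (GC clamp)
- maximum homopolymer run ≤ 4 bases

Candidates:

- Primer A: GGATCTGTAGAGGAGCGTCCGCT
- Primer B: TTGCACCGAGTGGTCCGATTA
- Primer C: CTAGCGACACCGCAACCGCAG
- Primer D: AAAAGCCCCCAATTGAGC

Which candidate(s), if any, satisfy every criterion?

Primer A (23 nt, A=4 T=5 G=9 C=5): GC 14/23 = 60.9%, outside 46.4–60.4% ✗; Tm = 2·9 + 4·14 = 74°C, outside 60–71°C ✗; 3' end GCT has 2 G/C ✓; longest run = 2 ✓ — fails.
Primer B (21 nt, A=4 T=6 G=6 C=5): GC 11/21 = 52.4% ✓; Tm = 2·10 + 4·11 = 64°C ✓; 3' end TTA has 0 G/C, need ≥1 ✗; longest run = 2 ✓ — fails.
Primer C (21 nt, A=6 T=1 G=5 C=9): GC 14/21 = 66.7%, outside 46.4–60.4% ✗; Tm = 2·7 + 4·14 = 70°C ✓; 3' end CAG has 2 G/C ✓; longest run = 2 ✓ — fails.
Primer D (18 nt, A=7 T=2 G=3 C=6): GC 9/18 = 50.0% ✓; Tm = 2·9 + 4·9 = 54°C, outside 60–71°C ✗; 3' end AGC has 2 G/C ✓; longest run = 5, exceeds 4 ✗ — fails.

None of the candidates satisfy all criteria.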